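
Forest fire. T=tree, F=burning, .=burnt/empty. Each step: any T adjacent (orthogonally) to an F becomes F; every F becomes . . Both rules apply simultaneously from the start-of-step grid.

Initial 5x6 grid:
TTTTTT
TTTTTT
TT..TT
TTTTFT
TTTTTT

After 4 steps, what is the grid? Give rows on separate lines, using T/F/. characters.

Step 1: 4 trees catch fire, 1 burn out
  TTTTTT
  TTTTTT
  TT..FT
  TTTF.F
  TTTTFT
Step 2: 5 trees catch fire, 4 burn out
  TTTTTT
  TTTTFT
  TT...F
  TTF...
  TTTF.F
Step 3: 5 trees catch fire, 5 burn out
  TTTTFT
  TTTF.F
  TT....
  TF....
  TTF...
Step 4: 6 trees catch fire, 5 burn out
  TTTF.F
  TTF...
  TF....
  F.....
  TF....

TTTF.F
TTF...
TF....
F.....
TF....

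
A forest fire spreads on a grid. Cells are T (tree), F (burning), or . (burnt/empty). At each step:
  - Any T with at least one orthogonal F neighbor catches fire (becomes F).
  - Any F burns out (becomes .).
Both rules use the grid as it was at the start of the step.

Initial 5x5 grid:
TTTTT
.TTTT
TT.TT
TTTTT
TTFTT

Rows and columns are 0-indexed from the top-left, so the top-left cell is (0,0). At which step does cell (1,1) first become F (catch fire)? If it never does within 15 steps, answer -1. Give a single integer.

Step 1: cell (1,1)='T' (+3 fires, +1 burnt)
Step 2: cell (1,1)='T' (+4 fires, +3 burnt)
Step 3: cell (1,1)='T' (+4 fires, +4 burnt)
Step 4: cell (1,1)='F' (+4 fires, +4 burnt)
  -> target ignites at step 4
Step 5: cell (1,1)='.' (+4 fires, +4 burnt)
Step 6: cell (1,1)='.' (+3 fires, +4 burnt)
Step 7: cell (1,1)='.' (+0 fires, +3 burnt)
  fire out at step 7

4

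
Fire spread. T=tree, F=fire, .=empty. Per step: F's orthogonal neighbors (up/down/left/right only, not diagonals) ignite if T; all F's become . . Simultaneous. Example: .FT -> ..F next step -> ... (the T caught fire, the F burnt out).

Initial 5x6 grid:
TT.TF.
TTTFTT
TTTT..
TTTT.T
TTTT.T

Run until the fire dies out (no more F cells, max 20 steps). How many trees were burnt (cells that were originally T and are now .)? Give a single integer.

Step 1: +4 fires, +2 burnt (F count now 4)
Step 2: +4 fires, +4 burnt (F count now 4)
Step 3: +5 fires, +4 burnt (F count now 5)
Step 4: +4 fires, +5 burnt (F count now 4)
Step 5: +2 fires, +4 burnt (F count now 2)
Step 6: +1 fires, +2 burnt (F count now 1)
Step 7: +0 fires, +1 burnt (F count now 0)
Fire out after step 7
Initially T: 22, now '.': 28
Total burnt (originally-T cells now '.'): 20

Answer: 20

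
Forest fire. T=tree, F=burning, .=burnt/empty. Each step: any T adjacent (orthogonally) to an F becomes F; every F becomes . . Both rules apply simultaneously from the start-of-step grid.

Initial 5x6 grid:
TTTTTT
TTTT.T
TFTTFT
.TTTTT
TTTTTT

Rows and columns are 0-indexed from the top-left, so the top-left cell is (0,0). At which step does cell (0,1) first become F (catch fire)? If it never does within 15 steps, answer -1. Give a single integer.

Step 1: cell (0,1)='T' (+7 fires, +2 burnt)
Step 2: cell (0,1)='F' (+10 fires, +7 burnt)
  -> target ignites at step 2
Step 3: cell (0,1)='.' (+8 fires, +10 burnt)
Step 4: cell (0,1)='.' (+1 fires, +8 burnt)
Step 5: cell (0,1)='.' (+0 fires, +1 burnt)
  fire out at step 5

2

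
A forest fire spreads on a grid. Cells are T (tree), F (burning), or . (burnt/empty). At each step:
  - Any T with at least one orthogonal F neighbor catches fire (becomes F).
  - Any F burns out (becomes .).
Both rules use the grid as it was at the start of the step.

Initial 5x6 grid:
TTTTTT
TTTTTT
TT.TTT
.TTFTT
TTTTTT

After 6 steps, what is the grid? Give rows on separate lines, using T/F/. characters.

Step 1: 4 trees catch fire, 1 burn out
  TTTTTT
  TTTTTT
  TT.FTT
  .TF.FT
  TTTFTT
Step 2: 6 trees catch fire, 4 burn out
  TTTTTT
  TTTFTT
  TT..FT
  .F...F
  TTF.FT
Step 3: 7 trees catch fire, 6 burn out
  TTTFTT
  TTF.FT
  TF...F
  ......
  TF...F
Step 4: 6 trees catch fire, 7 burn out
  TTF.FT
  TF...F
  F.....
  ......
  F.....
Step 5: 3 trees catch fire, 6 burn out
  TF...F
  F.....
  ......
  ......
  ......
Step 6: 1 trees catch fire, 3 burn out
  F.....
  ......
  ......
  ......
  ......

F.....
......
......
......
......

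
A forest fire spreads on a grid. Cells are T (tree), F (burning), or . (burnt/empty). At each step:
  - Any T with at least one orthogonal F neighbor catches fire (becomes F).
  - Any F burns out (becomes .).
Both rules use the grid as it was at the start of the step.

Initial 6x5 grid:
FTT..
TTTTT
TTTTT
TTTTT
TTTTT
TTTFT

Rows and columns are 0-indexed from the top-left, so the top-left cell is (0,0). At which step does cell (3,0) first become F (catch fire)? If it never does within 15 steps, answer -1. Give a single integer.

Step 1: cell (3,0)='T' (+5 fires, +2 burnt)
Step 2: cell (3,0)='T' (+7 fires, +5 burnt)
Step 3: cell (3,0)='F' (+8 fires, +7 burnt)
  -> target ignites at step 3
Step 4: cell (3,0)='.' (+5 fires, +8 burnt)
Step 5: cell (3,0)='.' (+1 fires, +5 burnt)
Step 6: cell (3,0)='.' (+0 fires, +1 burnt)
  fire out at step 6

3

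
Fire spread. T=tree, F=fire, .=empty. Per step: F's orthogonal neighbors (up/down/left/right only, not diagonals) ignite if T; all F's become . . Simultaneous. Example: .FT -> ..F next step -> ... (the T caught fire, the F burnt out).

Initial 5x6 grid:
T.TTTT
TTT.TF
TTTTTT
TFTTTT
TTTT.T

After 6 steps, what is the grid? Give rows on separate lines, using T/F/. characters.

Step 1: 7 trees catch fire, 2 burn out
  T.TTTF
  TTT.F.
  TFTTTF
  F.FTTT
  TFTT.T
Step 2: 9 trees catch fire, 7 burn out
  T.TTF.
  TFT...
  F.FTF.
  ...FTF
  F.FT.T
Step 3: 7 trees catch fire, 9 burn out
  T.TF..
  F.F...
  ...F..
  ....F.
  ...F.F
Step 4: 2 trees catch fire, 7 burn out
  F.F...
  ......
  ......
  ......
  ......
Step 5: 0 trees catch fire, 2 burn out
  ......
  ......
  ......
  ......
  ......
Step 6: 0 trees catch fire, 0 burn out
  ......
  ......
  ......
  ......
  ......

......
......
......
......
......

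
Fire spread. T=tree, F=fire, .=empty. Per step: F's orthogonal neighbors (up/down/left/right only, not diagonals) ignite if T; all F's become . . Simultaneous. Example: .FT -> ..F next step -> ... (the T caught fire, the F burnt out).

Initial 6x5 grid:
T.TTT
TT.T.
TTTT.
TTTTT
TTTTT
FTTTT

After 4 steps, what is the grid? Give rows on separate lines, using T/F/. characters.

Step 1: 2 trees catch fire, 1 burn out
  T.TTT
  TT.T.
  TTTT.
  TTTTT
  FTTTT
  .FTTT
Step 2: 3 trees catch fire, 2 burn out
  T.TTT
  TT.T.
  TTTT.
  FTTTT
  .FTTT
  ..FTT
Step 3: 4 trees catch fire, 3 burn out
  T.TTT
  TT.T.
  FTTT.
  .FTTT
  ..FTT
  ...FT
Step 4: 5 trees catch fire, 4 burn out
  T.TTT
  FT.T.
  .FTT.
  ..FTT
  ...FT
  ....F

T.TTT
FT.T.
.FTT.
..FTT
...FT
....F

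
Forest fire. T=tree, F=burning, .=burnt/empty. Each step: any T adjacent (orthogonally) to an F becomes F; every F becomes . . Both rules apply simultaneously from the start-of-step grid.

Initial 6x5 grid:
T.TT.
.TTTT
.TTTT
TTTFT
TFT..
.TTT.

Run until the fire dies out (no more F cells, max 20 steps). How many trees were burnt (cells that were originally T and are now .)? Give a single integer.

Step 1: +7 fires, +2 burnt (F count now 7)
Step 2: +6 fires, +7 burnt (F count now 6)
Step 3: +5 fires, +6 burnt (F count now 5)
Step 4: +1 fires, +5 burnt (F count now 1)
Step 5: +0 fires, +1 burnt (F count now 0)
Fire out after step 5
Initially T: 20, now '.': 29
Total burnt (originally-T cells now '.'): 19

Answer: 19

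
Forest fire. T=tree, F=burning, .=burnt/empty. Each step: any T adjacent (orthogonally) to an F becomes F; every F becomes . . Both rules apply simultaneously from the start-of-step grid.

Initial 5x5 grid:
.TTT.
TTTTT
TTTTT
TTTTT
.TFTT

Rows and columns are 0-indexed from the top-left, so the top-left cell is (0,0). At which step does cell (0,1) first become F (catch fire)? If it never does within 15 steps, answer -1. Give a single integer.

Step 1: cell (0,1)='T' (+3 fires, +1 burnt)
Step 2: cell (0,1)='T' (+4 fires, +3 burnt)
Step 3: cell (0,1)='T' (+5 fires, +4 burnt)
Step 4: cell (0,1)='T' (+5 fires, +5 burnt)
Step 5: cell (0,1)='F' (+4 fires, +5 burnt)
  -> target ignites at step 5
Step 6: cell (0,1)='.' (+0 fires, +4 burnt)
  fire out at step 6

5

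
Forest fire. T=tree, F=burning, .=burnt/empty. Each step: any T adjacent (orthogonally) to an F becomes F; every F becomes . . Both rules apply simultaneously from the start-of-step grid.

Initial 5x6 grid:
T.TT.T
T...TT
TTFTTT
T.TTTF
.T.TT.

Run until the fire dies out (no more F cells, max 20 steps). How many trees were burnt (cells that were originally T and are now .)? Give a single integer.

Step 1: +5 fires, +2 burnt (F count now 5)
Step 2: +5 fires, +5 burnt (F count now 5)
Step 3: +5 fires, +5 burnt (F count now 5)
Step 4: +1 fires, +5 burnt (F count now 1)
Step 5: +0 fires, +1 burnt (F count now 0)
Fire out after step 5
Initially T: 19, now '.': 27
Total burnt (originally-T cells now '.'): 16

Answer: 16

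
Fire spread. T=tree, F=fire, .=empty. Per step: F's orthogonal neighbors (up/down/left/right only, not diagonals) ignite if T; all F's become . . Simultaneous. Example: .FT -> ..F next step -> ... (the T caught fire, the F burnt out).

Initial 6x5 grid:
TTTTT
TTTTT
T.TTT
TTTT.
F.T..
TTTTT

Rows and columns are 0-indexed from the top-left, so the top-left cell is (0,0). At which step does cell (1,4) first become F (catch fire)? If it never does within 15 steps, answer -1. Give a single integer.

Step 1: cell (1,4)='T' (+2 fires, +1 burnt)
Step 2: cell (1,4)='T' (+3 fires, +2 burnt)
Step 3: cell (1,4)='T' (+3 fires, +3 burnt)
Step 4: cell (1,4)='T' (+6 fires, +3 burnt)
Step 5: cell (1,4)='T' (+4 fires, +6 burnt)
Step 6: cell (1,4)='T' (+3 fires, +4 burnt)
Step 7: cell (1,4)='F' (+2 fires, +3 burnt)
  -> target ignites at step 7
Step 8: cell (1,4)='.' (+1 fires, +2 burnt)
Step 9: cell (1,4)='.' (+0 fires, +1 burnt)
  fire out at step 9

7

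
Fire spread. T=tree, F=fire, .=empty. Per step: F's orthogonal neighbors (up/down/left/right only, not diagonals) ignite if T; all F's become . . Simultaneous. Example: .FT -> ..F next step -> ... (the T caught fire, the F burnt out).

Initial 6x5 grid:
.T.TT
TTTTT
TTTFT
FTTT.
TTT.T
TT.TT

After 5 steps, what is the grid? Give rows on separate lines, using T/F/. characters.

Step 1: 7 trees catch fire, 2 burn out
  .T.TT
  TTTFT
  FTF.F
  .FTF.
  FTT.T
  TT.TT
Step 2: 8 trees catch fire, 7 burn out
  .T.FT
  FTF.F
  .F...
  ..F..
  .FT.T
  FT.TT
Step 3: 4 trees catch fire, 8 burn out
  .T..F
  .F...
  .....
  .....
  ..F.T
  .F.TT
Step 4: 1 trees catch fire, 4 burn out
  .F...
  .....
  .....
  .....
  ....T
  ...TT
Step 5: 0 trees catch fire, 1 burn out
  .....
  .....
  .....
  .....
  ....T
  ...TT

.....
.....
.....
.....
....T
...TT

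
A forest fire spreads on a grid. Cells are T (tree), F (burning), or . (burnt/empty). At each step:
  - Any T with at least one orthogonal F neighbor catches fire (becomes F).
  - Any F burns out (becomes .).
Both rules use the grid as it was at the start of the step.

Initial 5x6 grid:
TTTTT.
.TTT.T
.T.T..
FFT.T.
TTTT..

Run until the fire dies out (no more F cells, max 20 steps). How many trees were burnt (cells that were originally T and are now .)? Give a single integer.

Step 1: +4 fires, +2 burnt (F count now 4)
Step 2: +2 fires, +4 burnt (F count now 2)
Step 3: +3 fires, +2 burnt (F count now 3)
Step 4: +3 fires, +3 burnt (F count now 3)
Step 5: +2 fires, +3 burnt (F count now 2)
Step 6: +1 fires, +2 burnt (F count now 1)
Step 7: +0 fires, +1 burnt (F count now 0)
Fire out after step 7
Initially T: 17, now '.': 28
Total burnt (originally-T cells now '.'): 15

Answer: 15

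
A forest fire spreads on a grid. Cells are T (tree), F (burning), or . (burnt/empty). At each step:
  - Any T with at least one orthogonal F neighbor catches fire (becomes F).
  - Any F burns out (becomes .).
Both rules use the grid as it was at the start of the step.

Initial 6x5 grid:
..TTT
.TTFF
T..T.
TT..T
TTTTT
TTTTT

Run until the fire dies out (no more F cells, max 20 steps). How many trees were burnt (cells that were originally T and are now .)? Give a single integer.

Answer: 6

Derivation:
Step 1: +4 fires, +2 burnt (F count now 4)
Step 2: +2 fires, +4 burnt (F count now 2)
Step 3: +0 fires, +2 burnt (F count now 0)
Fire out after step 3
Initially T: 20, now '.': 16
Total burnt (originally-T cells now '.'): 6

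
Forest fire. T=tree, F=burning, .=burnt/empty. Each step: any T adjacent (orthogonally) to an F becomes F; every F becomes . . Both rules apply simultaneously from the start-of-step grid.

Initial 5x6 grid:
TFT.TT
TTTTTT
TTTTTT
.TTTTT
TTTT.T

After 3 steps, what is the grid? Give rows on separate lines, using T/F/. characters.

Step 1: 3 trees catch fire, 1 burn out
  F.F.TT
  TFTTTT
  TTTTTT
  .TTTTT
  TTTT.T
Step 2: 3 trees catch fire, 3 burn out
  ....TT
  F.FTTT
  TFTTTT
  .TTTTT
  TTTT.T
Step 3: 4 trees catch fire, 3 burn out
  ....TT
  ...FTT
  F.FTTT
  .FTTTT
  TTTT.T

....TT
...FTT
F.FTTT
.FTTTT
TTTT.T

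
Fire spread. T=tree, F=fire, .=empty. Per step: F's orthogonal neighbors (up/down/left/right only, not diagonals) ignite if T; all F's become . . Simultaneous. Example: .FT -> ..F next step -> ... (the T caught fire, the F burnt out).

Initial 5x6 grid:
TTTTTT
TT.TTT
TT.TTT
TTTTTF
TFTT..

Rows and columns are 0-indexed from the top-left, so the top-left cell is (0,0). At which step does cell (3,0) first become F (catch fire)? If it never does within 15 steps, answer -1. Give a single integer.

Step 1: cell (3,0)='T' (+5 fires, +2 burnt)
Step 2: cell (3,0)='F' (+7 fires, +5 burnt)
  -> target ignites at step 2
Step 3: cell (3,0)='.' (+5 fires, +7 burnt)
Step 4: cell (3,0)='.' (+4 fires, +5 burnt)
Step 5: cell (3,0)='.' (+3 fires, +4 burnt)
Step 6: cell (3,0)='.' (+0 fires, +3 burnt)
  fire out at step 6

2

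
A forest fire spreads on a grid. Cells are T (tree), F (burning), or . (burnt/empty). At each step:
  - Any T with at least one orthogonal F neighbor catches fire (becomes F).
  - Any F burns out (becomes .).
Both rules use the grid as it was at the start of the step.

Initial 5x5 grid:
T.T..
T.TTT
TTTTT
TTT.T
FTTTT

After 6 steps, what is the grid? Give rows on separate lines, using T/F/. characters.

Step 1: 2 trees catch fire, 1 burn out
  T.T..
  T.TTT
  TTTTT
  FTT.T
  .FTTT
Step 2: 3 trees catch fire, 2 burn out
  T.T..
  T.TTT
  FTTTT
  .FT.T
  ..FTT
Step 3: 4 trees catch fire, 3 burn out
  T.T..
  F.TTT
  .FTTT
  ..F.T
  ...FT
Step 4: 3 trees catch fire, 4 burn out
  F.T..
  ..TTT
  ..FTT
  ....T
  ....F
Step 5: 3 trees catch fire, 3 burn out
  ..T..
  ..FTT
  ...FT
  ....F
  .....
Step 6: 3 trees catch fire, 3 burn out
  ..F..
  ...FT
  ....F
  .....
  .....

..F..
...FT
....F
.....
.....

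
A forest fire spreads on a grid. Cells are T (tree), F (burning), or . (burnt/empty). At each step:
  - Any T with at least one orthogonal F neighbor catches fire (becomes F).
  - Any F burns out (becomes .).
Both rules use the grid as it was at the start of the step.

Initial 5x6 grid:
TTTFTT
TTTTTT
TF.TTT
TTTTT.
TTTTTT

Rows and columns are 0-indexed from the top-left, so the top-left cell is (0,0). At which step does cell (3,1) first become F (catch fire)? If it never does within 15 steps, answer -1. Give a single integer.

Step 1: cell (3,1)='F' (+6 fires, +2 burnt)
  -> target ignites at step 1
Step 2: cell (3,1)='.' (+9 fires, +6 burnt)
Step 3: cell (3,1)='.' (+6 fires, +9 burnt)
Step 4: cell (3,1)='.' (+3 fires, +6 burnt)
Step 5: cell (3,1)='.' (+1 fires, +3 burnt)
Step 6: cell (3,1)='.' (+1 fires, +1 burnt)
Step 7: cell (3,1)='.' (+0 fires, +1 burnt)
  fire out at step 7

1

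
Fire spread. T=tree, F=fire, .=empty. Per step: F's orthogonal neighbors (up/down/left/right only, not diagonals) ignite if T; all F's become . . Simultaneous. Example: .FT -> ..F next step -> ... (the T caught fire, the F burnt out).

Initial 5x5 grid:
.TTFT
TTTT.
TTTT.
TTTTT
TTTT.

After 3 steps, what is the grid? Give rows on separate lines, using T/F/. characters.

Step 1: 3 trees catch fire, 1 burn out
  .TF.F
  TTTF.
  TTTT.
  TTTTT
  TTTT.
Step 2: 3 trees catch fire, 3 burn out
  .F...
  TTF..
  TTTF.
  TTTTT
  TTTT.
Step 3: 3 trees catch fire, 3 burn out
  .....
  TF...
  TTF..
  TTTFT
  TTTT.

.....
TF...
TTF..
TTTFT
TTTT.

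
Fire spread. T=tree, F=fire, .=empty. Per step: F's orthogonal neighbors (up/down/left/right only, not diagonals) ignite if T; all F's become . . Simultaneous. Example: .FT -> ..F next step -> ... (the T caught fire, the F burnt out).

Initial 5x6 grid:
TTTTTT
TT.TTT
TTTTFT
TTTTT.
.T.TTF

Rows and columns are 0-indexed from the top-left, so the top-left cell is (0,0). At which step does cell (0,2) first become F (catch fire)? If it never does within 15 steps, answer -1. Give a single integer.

Step 1: cell (0,2)='T' (+5 fires, +2 burnt)
Step 2: cell (0,2)='T' (+6 fires, +5 burnt)
Step 3: cell (0,2)='T' (+4 fires, +6 burnt)
Step 4: cell (0,2)='F' (+4 fires, +4 burnt)
  -> target ignites at step 4
Step 5: cell (0,2)='.' (+4 fires, +4 burnt)
Step 6: cell (0,2)='.' (+1 fires, +4 burnt)
Step 7: cell (0,2)='.' (+0 fires, +1 burnt)
  fire out at step 7

4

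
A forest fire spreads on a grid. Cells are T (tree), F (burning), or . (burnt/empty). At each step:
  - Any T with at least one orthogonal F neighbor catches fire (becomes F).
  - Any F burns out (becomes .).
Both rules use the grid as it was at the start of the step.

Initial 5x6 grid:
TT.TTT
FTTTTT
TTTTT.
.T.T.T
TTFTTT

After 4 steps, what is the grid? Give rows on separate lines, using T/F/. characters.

Step 1: 5 trees catch fire, 2 burn out
  FT.TTT
  .FTTTT
  FTTTT.
  .T.T.T
  TF.FTT
Step 2: 7 trees catch fire, 5 burn out
  .F.TTT
  ..FTTT
  .FTTT.
  .F.F.T
  F...FT
Step 3: 4 trees catch fire, 7 burn out
  ...TTT
  ...FTT
  ..FFT.
  .....T
  .....F
Step 4: 4 trees catch fire, 4 burn out
  ...FTT
  ....FT
  ....F.
  .....F
  ......

...FTT
....FT
....F.
.....F
......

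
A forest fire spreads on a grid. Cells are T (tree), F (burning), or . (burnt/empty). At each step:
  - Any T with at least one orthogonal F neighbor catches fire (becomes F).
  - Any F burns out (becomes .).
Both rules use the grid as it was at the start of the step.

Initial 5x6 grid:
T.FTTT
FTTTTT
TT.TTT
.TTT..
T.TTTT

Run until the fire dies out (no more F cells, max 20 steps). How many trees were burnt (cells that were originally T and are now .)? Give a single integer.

Step 1: +5 fires, +2 burnt (F count now 5)
Step 2: +3 fires, +5 burnt (F count now 3)
Step 3: +4 fires, +3 burnt (F count now 4)
Step 4: +4 fires, +4 burnt (F count now 4)
Step 5: +3 fires, +4 burnt (F count now 3)
Step 6: +1 fires, +3 burnt (F count now 1)
Step 7: +1 fires, +1 burnt (F count now 1)
Step 8: +0 fires, +1 burnt (F count now 0)
Fire out after step 8
Initially T: 22, now '.': 29
Total burnt (originally-T cells now '.'): 21

Answer: 21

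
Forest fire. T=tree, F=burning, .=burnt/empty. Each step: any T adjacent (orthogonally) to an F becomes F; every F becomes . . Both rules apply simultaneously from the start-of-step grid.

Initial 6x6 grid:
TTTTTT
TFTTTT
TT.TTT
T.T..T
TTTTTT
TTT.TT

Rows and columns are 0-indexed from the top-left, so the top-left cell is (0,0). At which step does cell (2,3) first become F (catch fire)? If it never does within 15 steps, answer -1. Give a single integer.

Step 1: cell (2,3)='T' (+4 fires, +1 burnt)
Step 2: cell (2,3)='T' (+4 fires, +4 burnt)
Step 3: cell (2,3)='F' (+4 fires, +4 burnt)
  -> target ignites at step 3
Step 4: cell (2,3)='.' (+4 fires, +4 burnt)
Step 5: cell (2,3)='.' (+4 fires, +4 burnt)
Step 6: cell (2,3)='.' (+3 fires, +4 burnt)
Step 7: cell (2,3)='.' (+4 fires, +3 burnt)
Step 8: cell (2,3)='.' (+2 fires, +4 burnt)
Step 9: cell (2,3)='.' (+1 fires, +2 burnt)
Step 10: cell (2,3)='.' (+0 fires, +1 burnt)
  fire out at step 10

3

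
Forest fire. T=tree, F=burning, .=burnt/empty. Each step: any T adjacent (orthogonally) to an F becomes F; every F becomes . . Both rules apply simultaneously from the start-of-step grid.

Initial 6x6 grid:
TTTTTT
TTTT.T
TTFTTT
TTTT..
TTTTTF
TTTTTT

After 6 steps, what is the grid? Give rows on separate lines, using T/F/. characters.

Step 1: 6 trees catch fire, 2 burn out
  TTTTTT
  TTFT.T
  TF.FTT
  TTFT..
  TTTTF.
  TTTTTF
Step 2: 10 trees catch fire, 6 burn out
  TTFTTT
  TF.F.T
  F...FT
  TF.F..
  TTFF..
  TTTTF.
Step 3: 8 trees catch fire, 10 burn out
  TF.FTT
  F....T
  .....F
  F.....
  TF....
  TTFF..
Step 4: 5 trees catch fire, 8 burn out
  F...FT
  .....F
  ......
  ......
  F.....
  TF....
Step 5: 2 trees catch fire, 5 burn out
  .....F
  ......
  ......
  ......
  ......
  F.....
Step 6: 0 trees catch fire, 2 burn out
  ......
  ......
  ......
  ......
  ......
  ......

......
......
......
......
......
......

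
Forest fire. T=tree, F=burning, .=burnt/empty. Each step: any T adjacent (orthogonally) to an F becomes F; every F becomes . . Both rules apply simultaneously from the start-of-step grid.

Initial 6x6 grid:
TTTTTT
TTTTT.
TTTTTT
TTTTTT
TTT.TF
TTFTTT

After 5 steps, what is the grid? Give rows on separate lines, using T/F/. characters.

Step 1: 6 trees catch fire, 2 burn out
  TTTTTT
  TTTTT.
  TTTTTT
  TTTTTF
  TTF.F.
  TF.FTF
Step 2: 6 trees catch fire, 6 burn out
  TTTTTT
  TTTTT.
  TTTTTF
  TTFTF.
  TF....
  F...F.
Step 3: 5 trees catch fire, 6 burn out
  TTTTTT
  TTTTT.
  TTFTF.
  TF.F..
  F.....
  ......
Step 4: 5 trees catch fire, 5 burn out
  TTTTTT
  TTFTF.
  TF.F..
  F.....
  ......
  ......
Step 5: 5 trees catch fire, 5 burn out
  TTFTFT
  TF.F..
  F.....
  ......
  ......
  ......

TTFTFT
TF.F..
F.....
......
......
......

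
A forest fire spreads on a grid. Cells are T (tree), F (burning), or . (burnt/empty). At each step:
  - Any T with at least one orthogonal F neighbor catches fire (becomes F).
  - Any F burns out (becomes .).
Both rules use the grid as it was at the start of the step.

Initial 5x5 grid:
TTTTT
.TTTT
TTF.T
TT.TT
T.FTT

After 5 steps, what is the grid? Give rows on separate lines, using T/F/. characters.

Step 1: 3 trees catch fire, 2 burn out
  TTTTT
  .TFTT
  TF..T
  TT.TT
  T..FT
Step 2: 7 trees catch fire, 3 burn out
  TTFTT
  .F.FT
  F...T
  TF.FT
  T...F
Step 3: 5 trees catch fire, 7 burn out
  TF.FT
  ....F
  ....T
  F...F
  T....
Step 4: 4 trees catch fire, 5 burn out
  F...F
  .....
  ....F
  .....
  F....
Step 5: 0 trees catch fire, 4 burn out
  .....
  .....
  .....
  .....
  .....

.....
.....
.....
.....
.....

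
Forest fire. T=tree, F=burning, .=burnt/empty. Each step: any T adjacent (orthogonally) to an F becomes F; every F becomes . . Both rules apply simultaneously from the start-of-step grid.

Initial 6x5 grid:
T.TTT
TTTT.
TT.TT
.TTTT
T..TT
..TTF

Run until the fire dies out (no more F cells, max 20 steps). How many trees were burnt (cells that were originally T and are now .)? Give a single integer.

Answer: 20

Derivation:
Step 1: +2 fires, +1 burnt (F count now 2)
Step 2: +3 fires, +2 burnt (F count now 3)
Step 3: +2 fires, +3 burnt (F count now 2)
Step 4: +2 fires, +2 burnt (F count now 2)
Step 5: +2 fires, +2 burnt (F count now 2)
Step 6: +3 fires, +2 burnt (F count now 3)
Step 7: +4 fires, +3 burnt (F count now 4)
Step 8: +1 fires, +4 burnt (F count now 1)
Step 9: +1 fires, +1 burnt (F count now 1)
Step 10: +0 fires, +1 burnt (F count now 0)
Fire out after step 10
Initially T: 21, now '.': 29
Total burnt (originally-T cells now '.'): 20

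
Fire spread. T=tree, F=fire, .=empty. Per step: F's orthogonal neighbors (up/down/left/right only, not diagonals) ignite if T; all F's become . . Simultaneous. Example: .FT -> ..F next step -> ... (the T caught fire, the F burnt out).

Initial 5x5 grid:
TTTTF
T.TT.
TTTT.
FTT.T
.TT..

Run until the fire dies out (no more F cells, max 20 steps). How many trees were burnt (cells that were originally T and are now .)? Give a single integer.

Answer: 15

Derivation:
Step 1: +3 fires, +2 burnt (F count now 3)
Step 2: +6 fires, +3 burnt (F count now 6)
Step 3: +6 fires, +6 burnt (F count now 6)
Step 4: +0 fires, +6 burnt (F count now 0)
Fire out after step 4
Initially T: 16, now '.': 24
Total burnt (originally-T cells now '.'): 15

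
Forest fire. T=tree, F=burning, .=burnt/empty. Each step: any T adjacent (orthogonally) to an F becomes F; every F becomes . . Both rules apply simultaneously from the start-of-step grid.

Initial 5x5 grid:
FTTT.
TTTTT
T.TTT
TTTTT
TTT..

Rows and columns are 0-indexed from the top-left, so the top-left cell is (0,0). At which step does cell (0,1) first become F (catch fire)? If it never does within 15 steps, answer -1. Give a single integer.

Step 1: cell (0,1)='F' (+2 fires, +1 burnt)
  -> target ignites at step 1
Step 2: cell (0,1)='.' (+3 fires, +2 burnt)
Step 3: cell (0,1)='.' (+3 fires, +3 burnt)
Step 4: cell (0,1)='.' (+4 fires, +3 burnt)
Step 5: cell (0,1)='.' (+4 fires, +4 burnt)
Step 6: cell (0,1)='.' (+3 fires, +4 burnt)
Step 7: cell (0,1)='.' (+1 fires, +3 burnt)
Step 8: cell (0,1)='.' (+0 fires, +1 burnt)
  fire out at step 8

1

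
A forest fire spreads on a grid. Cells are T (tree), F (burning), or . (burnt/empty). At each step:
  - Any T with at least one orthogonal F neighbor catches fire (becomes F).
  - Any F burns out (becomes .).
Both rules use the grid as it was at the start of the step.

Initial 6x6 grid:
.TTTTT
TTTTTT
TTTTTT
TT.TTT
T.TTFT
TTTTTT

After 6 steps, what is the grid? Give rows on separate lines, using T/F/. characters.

Step 1: 4 trees catch fire, 1 burn out
  .TTTTT
  TTTTTT
  TTTTTT
  TT.TFT
  T.TF.F
  TTTTFT
Step 2: 6 trees catch fire, 4 burn out
  .TTTTT
  TTTTTT
  TTTTFT
  TT.F.F
  T.F...
  TTTF.F
Step 3: 4 trees catch fire, 6 burn out
  .TTTTT
  TTTTFT
  TTTF.F
  TT....
  T.....
  TTF...
Step 4: 5 trees catch fire, 4 burn out
  .TTTFT
  TTTF.F
  TTF...
  TT....
  T.....
  TF....
Step 5: 5 trees catch fire, 5 burn out
  .TTF.F
  TTF...
  TF....
  TT....
  T.....
  F.....
Step 6: 5 trees catch fire, 5 burn out
  .TF...
  TF....
  F.....
  TF....
  F.....
  ......

.TF...
TF....
F.....
TF....
F.....
......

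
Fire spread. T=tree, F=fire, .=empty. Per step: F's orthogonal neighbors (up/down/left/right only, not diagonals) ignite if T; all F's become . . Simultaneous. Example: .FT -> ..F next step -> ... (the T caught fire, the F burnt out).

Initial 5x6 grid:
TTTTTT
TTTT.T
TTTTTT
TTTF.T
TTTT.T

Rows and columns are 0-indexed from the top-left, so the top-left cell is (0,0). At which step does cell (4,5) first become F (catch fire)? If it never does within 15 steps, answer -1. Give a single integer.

Step 1: cell (4,5)='T' (+3 fires, +1 burnt)
Step 2: cell (4,5)='T' (+5 fires, +3 burnt)
Step 3: cell (4,5)='T' (+6 fires, +5 burnt)
Step 4: cell (4,5)='T' (+7 fires, +6 burnt)
Step 5: cell (4,5)='F' (+4 fires, +7 burnt)
  -> target ignites at step 5
Step 6: cell (4,5)='.' (+1 fires, +4 burnt)
Step 7: cell (4,5)='.' (+0 fires, +1 burnt)
  fire out at step 7

5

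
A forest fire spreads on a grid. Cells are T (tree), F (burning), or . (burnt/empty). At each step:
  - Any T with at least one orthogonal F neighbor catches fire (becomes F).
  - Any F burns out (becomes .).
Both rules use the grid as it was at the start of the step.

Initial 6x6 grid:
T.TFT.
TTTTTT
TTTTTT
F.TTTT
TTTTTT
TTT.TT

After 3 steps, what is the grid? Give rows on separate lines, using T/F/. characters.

Step 1: 5 trees catch fire, 2 burn out
  T.F.F.
  TTTFTT
  FTTTTT
  ..TTTT
  FTTTTT
  TTT.TT
Step 2: 7 trees catch fire, 5 burn out
  T.....
  FTF.FT
  .FTFTT
  ..TTTT
  .FTTTT
  FTT.TT
Step 3: 8 trees catch fire, 7 burn out
  F.....
  .F...F
  ..F.FT
  ..TFTT
  ..FTTT
  .FT.TT

F.....
.F...F
..F.FT
..TFTT
..FTTT
.FT.TT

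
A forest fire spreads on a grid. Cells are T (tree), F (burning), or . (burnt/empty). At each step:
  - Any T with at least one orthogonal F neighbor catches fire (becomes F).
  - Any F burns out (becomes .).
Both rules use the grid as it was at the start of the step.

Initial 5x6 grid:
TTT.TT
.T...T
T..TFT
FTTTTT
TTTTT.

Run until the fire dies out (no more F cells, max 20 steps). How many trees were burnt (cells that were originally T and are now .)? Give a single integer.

Step 1: +6 fires, +2 burnt (F count now 6)
Step 2: +6 fires, +6 burnt (F count now 6)
Step 3: +3 fires, +6 burnt (F count now 3)
Step 4: +1 fires, +3 burnt (F count now 1)
Step 5: +0 fires, +1 burnt (F count now 0)
Fire out after step 5
Initially T: 20, now '.': 26
Total burnt (originally-T cells now '.'): 16

Answer: 16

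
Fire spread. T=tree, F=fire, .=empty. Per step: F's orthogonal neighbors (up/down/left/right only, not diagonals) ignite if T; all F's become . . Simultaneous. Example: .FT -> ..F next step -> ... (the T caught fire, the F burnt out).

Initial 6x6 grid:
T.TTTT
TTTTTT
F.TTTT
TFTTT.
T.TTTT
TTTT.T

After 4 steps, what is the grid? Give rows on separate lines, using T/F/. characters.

Step 1: 3 trees catch fire, 2 burn out
  T.TTTT
  FTTTTT
  ..TTTT
  F.FTT.
  T.TTTT
  TTTT.T
Step 2: 6 trees catch fire, 3 burn out
  F.TTTT
  .FTTTT
  ..FTTT
  ...FT.
  F.FTTT
  TTTT.T
Step 3: 6 trees catch fire, 6 burn out
  ..TTTT
  ..FTTT
  ...FTT
  ....F.
  ...FTT
  FTFT.T
Step 4: 6 trees catch fire, 6 burn out
  ..FTTT
  ...FTT
  ....FT
  ......
  ....FT
  .F.F.T

..FTTT
...FTT
....FT
......
....FT
.F.F.T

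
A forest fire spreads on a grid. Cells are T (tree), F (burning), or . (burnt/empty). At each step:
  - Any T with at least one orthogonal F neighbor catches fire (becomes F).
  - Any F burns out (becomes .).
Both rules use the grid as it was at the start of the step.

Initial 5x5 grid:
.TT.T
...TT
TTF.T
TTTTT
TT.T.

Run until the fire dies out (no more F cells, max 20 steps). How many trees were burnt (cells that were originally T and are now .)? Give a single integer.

Answer: 14

Derivation:
Step 1: +2 fires, +1 burnt (F count now 2)
Step 2: +3 fires, +2 burnt (F count now 3)
Step 3: +4 fires, +3 burnt (F count now 4)
Step 4: +2 fires, +4 burnt (F count now 2)
Step 5: +1 fires, +2 burnt (F count now 1)
Step 6: +2 fires, +1 burnt (F count now 2)
Step 7: +0 fires, +2 burnt (F count now 0)
Fire out after step 7
Initially T: 16, now '.': 23
Total burnt (originally-T cells now '.'): 14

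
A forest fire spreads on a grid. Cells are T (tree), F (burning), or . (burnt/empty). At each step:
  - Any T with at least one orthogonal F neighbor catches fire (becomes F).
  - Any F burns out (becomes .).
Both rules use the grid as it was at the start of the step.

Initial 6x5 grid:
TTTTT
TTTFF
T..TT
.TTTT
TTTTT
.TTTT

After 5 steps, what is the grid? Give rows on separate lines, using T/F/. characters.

Step 1: 5 trees catch fire, 2 burn out
  TTTFF
  TTF..
  T..FF
  .TTTT
  TTTTT
  .TTTT
Step 2: 4 trees catch fire, 5 burn out
  TTF..
  TF...
  T....
  .TTFF
  TTTTT
  .TTTT
Step 3: 5 trees catch fire, 4 burn out
  TF...
  F....
  T....
  .TF..
  TTTFF
  .TTTT
Step 4: 6 trees catch fire, 5 burn out
  F....
  .....
  F....
  .F...
  TTF..
  .TTFF
Step 5: 2 trees catch fire, 6 burn out
  .....
  .....
  .....
  .....
  TF...
  .TF..

.....
.....
.....
.....
TF...
.TF..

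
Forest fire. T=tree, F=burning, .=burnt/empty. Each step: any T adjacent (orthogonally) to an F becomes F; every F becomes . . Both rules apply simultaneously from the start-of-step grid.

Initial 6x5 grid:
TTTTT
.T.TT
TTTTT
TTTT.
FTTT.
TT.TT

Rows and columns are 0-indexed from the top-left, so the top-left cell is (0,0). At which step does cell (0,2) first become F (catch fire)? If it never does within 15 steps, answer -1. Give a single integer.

Step 1: cell (0,2)='T' (+3 fires, +1 burnt)
Step 2: cell (0,2)='T' (+4 fires, +3 burnt)
Step 3: cell (0,2)='T' (+3 fires, +4 burnt)
Step 4: cell (0,2)='T' (+4 fires, +3 burnt)
Step 5: cell (0,2)='T' (+3 fires, +4 burnt)
Step 6: cell (0,2)='F' (+4 fires, +3 burnt)
  -> target ignites at step 6
Step 7: cell (0,2)='.' (+2 fires, +4 burnt)
Step 8: cell (0,2)='.' (+1 fires, +2 burnt)
Step 9: cell (0,2)='.' (+0 fires, +1 burnt)
  fire out at step 9

6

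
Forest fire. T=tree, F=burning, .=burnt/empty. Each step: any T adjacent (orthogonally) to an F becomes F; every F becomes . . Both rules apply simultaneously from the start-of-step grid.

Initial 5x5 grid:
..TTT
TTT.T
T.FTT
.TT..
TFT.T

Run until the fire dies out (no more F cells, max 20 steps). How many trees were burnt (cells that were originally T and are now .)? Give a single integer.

Step 1: +6 fires, +2 burnt (F count now 6)
Step 2: +3 fires, +6 burnt (F count now 3)
Step 3: +3 fires, +3 burnt (F count now 3)
Step 4: +2 fires, +3 burnt (F count now 2)
Step 5: +0 fires, +2 burnt (F count now 0)
Fire out after step 5
Initially T: 15, now '.': 24
Total burnt (originally-T cells now '.'): 14

Answer: 14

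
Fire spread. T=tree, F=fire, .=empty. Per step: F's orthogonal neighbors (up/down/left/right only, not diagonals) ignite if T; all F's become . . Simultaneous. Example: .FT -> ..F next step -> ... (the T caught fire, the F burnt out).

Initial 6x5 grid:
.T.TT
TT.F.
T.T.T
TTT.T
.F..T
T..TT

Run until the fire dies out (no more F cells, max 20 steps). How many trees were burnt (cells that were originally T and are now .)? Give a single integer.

Step 1: +2 fires, +2 burnt (F count now 2)
Step 2: +3 fires, +2 burnt (F count now 3)
Step 3: +2 fires, +3 burnt (F count now 2)
Step 4: +1 fires, +2 burnt (F count now 1)
Step 5: +1 fires, +1 burnt (F count now 1)
Step 6: +1 fires, +1 burnt (F count now 1)
Step 7: +0 fires, +1 burnt (F count now 0)
Fire out after step 7
Initially T: 16, now '.': 24
Total burnt (originally-T cells now '.'): 10

Answer: 10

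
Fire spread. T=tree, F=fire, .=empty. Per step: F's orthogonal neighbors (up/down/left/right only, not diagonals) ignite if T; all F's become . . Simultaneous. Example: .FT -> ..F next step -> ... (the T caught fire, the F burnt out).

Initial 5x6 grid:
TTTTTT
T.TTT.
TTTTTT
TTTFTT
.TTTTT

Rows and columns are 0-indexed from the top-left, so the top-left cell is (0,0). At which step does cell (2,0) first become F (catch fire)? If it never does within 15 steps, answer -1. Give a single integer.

Step 1: cell (2,0)='T' (+4 fires, +1 burnt)
Step 2: cell (2,0)='T' (+7 fires, +4 burnt)
Step 3: cell (2,0)='T' (+8 fires, +7 burnt)
Step 4: cell (2,0)='F' (+3 fires, +8 burnt)
  -> target ignites at step 4
Step 5: cell (2,0)='.' (+3 fires, +3 burnt)
Step 6: cell (2,0)='.' (+1 fires, +3 burnt)
Step 7: cell (2,0)='.' (+0 fires, +1 burnt)
  fire out at step 7

4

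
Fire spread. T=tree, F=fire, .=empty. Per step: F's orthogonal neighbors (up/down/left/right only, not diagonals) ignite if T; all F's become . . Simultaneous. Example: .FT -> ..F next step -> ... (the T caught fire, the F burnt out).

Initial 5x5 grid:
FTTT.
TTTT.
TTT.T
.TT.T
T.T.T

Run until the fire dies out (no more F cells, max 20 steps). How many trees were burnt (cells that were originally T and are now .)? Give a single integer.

Answer: 13

Derivation:
Step 1: +2 fires, +1 burnt (F count now 2)
Step 2: +3 fires, +2 burnt (F count now 3)
Step 3: +3 fires, +3 burnt (F count now 3)
Step 4: +3 fires, +3 burnt (F count now 3)
Step 5: +1 fires, +3 burnt (F count now 1)
Step 6: +1 fires, +1 burnt (F count now 1)
Step 7: +0 fires, +1 burnt (F count now 0)
Fire out after step 7
Initially T: 17, now '.': 21
Total burnt (originally-T cells now '.'): 13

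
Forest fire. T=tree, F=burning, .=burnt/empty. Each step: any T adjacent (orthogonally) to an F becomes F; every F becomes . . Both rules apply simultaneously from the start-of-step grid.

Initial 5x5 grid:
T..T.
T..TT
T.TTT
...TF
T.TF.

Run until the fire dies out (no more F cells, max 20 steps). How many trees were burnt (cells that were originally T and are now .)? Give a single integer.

Answer: 8

Derivation:
Step 1: +3 fires, +2 burnt (F count now 3)
Step 2: +2 fires, +3 burnt (F count now 2)
Step 3: +2 fires, +2 burnt (F count now 2)
Step 4: +1 fires, +2 burnt (F count now 1)
Step 5: +0 fires, +1 burnt (F count now 0)
Fire out after step 5
Initially T: 12, now '.': 21
Total burnt (originally-T cells now '.'): 8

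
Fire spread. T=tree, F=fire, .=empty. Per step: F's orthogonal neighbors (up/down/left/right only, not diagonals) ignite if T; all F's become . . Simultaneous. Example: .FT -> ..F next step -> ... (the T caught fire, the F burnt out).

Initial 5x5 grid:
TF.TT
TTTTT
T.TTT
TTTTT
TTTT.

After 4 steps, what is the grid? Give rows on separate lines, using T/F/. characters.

Step 1: 2 trees catch fire, 1 burn out
  F..TT
  TFTTT
  T.TTT
  TTTTT
  TTTT.
Step 2: 2 trees catch fire, 2 burn out
  ...TT
  F.FTT
  T.TTT
  TTTTT
  TTTT.
Step 3: 3 trees catch fire, 2 burn out
  ...TT
  ...FT
  F.FTT
  TTTTT
  TTTT.
Step 4: 5 trees catch fire, 3 burn out
  ...FT
  ....F
  ...FT
  FTFTT
  TTTT.

...FT
....F
...FT
FTFTT
TTTT.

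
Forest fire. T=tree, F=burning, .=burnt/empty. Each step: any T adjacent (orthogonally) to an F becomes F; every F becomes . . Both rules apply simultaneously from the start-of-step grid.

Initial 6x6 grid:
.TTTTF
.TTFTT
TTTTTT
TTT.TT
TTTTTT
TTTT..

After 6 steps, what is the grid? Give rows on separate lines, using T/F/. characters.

Step 1: 6 trees catch fire, 2 burn out
  .TTFF.
  .TF.FF
  TTTFTT
  TTT.TT
  TTTTTT
  TTTT..
Step 2: 5 trees catch fire, 6 burn out
  .TF...
  .F....
  TTF.FF
  TTT.TT
  TTTTTT
  TTTT..
Step 3: 5 trees catch fire, 5 burn out
  .F....
  ......
  TF....
  TTF.FF
  TTTTTT
  TTTT..
Step 4: 5 trees catch fire, 5 burn out
  ......
  ......
  F.....
  TF....
  TTFTFF
  TTTT..
Step 5: 4 trees catch fire, 5 burn out
  ......
  ......
  ......
  F.....
  TF.F..
  TTFT..
Step 6: 3 trees catch fire, 4 burn out
  ......
  ......
  ......
  ......
  F.....
  TF.F..

......
......
......
......
F.....
TF.F..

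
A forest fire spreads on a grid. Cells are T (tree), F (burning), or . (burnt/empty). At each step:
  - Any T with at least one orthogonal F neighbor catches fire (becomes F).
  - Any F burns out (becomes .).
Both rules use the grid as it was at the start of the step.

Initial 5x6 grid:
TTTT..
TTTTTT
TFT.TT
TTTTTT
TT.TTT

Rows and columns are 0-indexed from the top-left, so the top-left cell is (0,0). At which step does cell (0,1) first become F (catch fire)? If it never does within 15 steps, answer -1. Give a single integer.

Step 1: cell (0,1)='T' (+4 fires, +1 burnt)
Step 2: cell (0,1)='F' (+6 fires, +4 burnt)
  -> target ignites at step 2
Step 3: cell (0,1)='.' (+5 fires, +6 burnt)
Step 4: cell (0,1)='.' (+4 fires, +5 burnt)
Step 5: cell (0,1)='.' (+4 fires, +4 burnt)
Step 6: cell (0,1)='.' (+2 fires, +4 burnt)
Step 7: cell (0,1)='.' (+0 fires, +2 burnt)
  fire out at step 7

2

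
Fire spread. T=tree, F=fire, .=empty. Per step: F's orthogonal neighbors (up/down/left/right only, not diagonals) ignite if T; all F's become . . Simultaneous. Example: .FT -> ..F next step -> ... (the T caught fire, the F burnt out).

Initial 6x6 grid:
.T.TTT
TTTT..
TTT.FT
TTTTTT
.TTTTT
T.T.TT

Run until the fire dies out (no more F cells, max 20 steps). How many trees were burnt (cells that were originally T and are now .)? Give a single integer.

Answer: 26

Derivation:
Step 1: +2 fires, +1 burnt (F count now 2)
Step 2: +3 fires, +2 burnt (F count now 3)
Step 3: +4 fires, +3 burnt (F count now 4)
Step 4: +4 fires, +4 burnt (F count now 4)
Step 5: +5 fires, +4 burnt (F count now 5)
Step 6: +3 fires, +5 burnt (F count now 3)
Step 7: +3 fires, +3 burnt (F count now 3)
Step 8: +1 fires, +3 burnt (F count now 1)
Step 9: +1 fires, +1 burnt (F count now 1)
Step 10: +0 fires, +1 burnt (F count now 0)
Fire out after step 10
Initially T: 27, now '.': 35
Total burnt (originally-T cells now '.'): 26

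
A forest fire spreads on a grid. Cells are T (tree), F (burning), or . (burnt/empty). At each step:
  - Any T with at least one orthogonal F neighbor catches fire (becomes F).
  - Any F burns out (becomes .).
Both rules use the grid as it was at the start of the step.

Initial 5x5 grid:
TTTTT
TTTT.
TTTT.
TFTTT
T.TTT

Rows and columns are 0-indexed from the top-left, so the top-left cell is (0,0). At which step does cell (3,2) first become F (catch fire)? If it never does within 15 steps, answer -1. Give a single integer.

Step 1: cell (3,2)='F' (+3 fires, +1 burnt)
  -> target ignites at step 1
Step 2: cell (3,2)='.' (+6 fires, +3 burnt)
Step 3: cell (3,2)='.' (+6 fires, +6 burnt)
Step 4: cell (3,2)='.' (+4 fires, +6 burnt)
Step 5: cell (3,2)='.' (+1 fires, +4 burnt)
Step 6: cell (3,2)='.' (+1 fires, +1 burnt)
Step 7: cell (3,2)='.' (+0 fires, +1 burnt)
  fire out at step 7

1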